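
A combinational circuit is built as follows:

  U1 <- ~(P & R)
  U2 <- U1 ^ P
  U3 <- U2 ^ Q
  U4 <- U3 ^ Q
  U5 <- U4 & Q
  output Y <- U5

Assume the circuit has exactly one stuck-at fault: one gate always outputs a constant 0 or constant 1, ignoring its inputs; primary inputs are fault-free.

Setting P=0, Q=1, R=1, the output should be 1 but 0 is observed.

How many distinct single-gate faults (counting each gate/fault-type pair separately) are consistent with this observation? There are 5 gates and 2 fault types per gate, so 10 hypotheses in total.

Fault-free: U1=1, U2=1, U3=0, U4=1, U5=1 → 1. Observed 0.
  U1 stuck-at-0: output 0 ✓
  U1 stuck-at-1: output 1 ✗
  U2 stuck-at-0: output 0 ✓
  U2 stuck-at-1: output 1 ✗
  U3 stuck-at-0: output 1 ✗
  U3 stuck-at-1: output 0 ✓
  U4 stuck-at-0: output 0 ✓
  U4 stuck-at-1: output 1 ✗
  U5 stuck-at-0: output 0 ✓
  U5 stuck-at-1: output 1 ✗
Consistent faults: {U1 stuck-at-0, U2 stuck-at-0, U3 stuck-at-1, U4 stuck-at-0, U5 stuck-at-0} — 5 in all.

5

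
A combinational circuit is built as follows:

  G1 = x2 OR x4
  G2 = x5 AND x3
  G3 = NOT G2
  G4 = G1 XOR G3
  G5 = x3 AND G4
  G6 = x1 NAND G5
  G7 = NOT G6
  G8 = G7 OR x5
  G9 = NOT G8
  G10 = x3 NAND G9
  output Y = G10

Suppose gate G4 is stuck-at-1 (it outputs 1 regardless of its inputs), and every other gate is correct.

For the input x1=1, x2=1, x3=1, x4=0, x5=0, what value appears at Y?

1

Propagate with G4 forced: G1=1, G2=0, G3=1, G4=1 [stuck-at-1], G5=1, G6=0, G7=1, G8=1, G9=0, G10=1.
So Y = 1. (Without the fault it would be 0.)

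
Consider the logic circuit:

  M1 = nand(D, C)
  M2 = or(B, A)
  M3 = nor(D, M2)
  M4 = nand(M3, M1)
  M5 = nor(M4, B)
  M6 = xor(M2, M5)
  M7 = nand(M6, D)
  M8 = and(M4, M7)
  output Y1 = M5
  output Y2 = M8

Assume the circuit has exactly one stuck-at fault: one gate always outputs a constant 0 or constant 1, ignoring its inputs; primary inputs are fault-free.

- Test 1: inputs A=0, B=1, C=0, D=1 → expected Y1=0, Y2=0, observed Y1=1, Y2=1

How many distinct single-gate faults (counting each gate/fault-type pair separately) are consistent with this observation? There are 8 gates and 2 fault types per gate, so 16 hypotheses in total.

Fault-free: M1=1, M2=1, M3=0, M4=1, M5=0, M6=1, M7=0, M8=0 → Y1=0, Y2=0. Observed Y1=1, Y2=1.
  M1: none of the 2 fault types match ✗
  M2: none of the 2 fault types match ✗
  M3: none of the 2 fault types match ✗
  M4: none of the 2 fault types match ✗
  M5: stuck-at-1 ✓; others ✗
  M6: none of the 2 fault types match ✗
  M7: none of the 2 fault types match ✗
  M8: none of the 2 fault types match ✗
Consistent faults: {M5 stuck-at-1} — 1 in all.

1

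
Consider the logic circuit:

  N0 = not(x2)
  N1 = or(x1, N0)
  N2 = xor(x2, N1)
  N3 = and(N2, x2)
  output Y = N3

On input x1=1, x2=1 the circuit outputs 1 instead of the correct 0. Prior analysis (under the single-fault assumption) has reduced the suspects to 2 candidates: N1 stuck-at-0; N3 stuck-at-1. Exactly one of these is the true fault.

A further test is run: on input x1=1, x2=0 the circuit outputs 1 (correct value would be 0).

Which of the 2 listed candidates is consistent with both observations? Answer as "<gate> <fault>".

Evaluate each candidate on input x1=1, x2=0:
  N1 stuck-at-0: N0=1, N1=0 [stuck-at-0], N2=0, N3=0 → 0 — eliminated
  N3 stuck-at-1: N0=1, N1=1, N2=1, N3=1 [stuck-at-1] → 1 — matches
Only N3 stuck-at-1 reproduces the observed 1.

N3 stuck-at-1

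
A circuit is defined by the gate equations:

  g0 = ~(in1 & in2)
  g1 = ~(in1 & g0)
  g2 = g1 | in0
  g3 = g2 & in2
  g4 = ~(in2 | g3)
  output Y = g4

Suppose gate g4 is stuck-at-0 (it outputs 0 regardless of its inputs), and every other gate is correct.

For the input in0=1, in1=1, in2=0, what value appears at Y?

Propagate with g4 forced: g0=1, g1=0, g2=1, g3=0, g4=0 [stuck-at-0].
So Y = 0. (Without the fault it would be 1.)

0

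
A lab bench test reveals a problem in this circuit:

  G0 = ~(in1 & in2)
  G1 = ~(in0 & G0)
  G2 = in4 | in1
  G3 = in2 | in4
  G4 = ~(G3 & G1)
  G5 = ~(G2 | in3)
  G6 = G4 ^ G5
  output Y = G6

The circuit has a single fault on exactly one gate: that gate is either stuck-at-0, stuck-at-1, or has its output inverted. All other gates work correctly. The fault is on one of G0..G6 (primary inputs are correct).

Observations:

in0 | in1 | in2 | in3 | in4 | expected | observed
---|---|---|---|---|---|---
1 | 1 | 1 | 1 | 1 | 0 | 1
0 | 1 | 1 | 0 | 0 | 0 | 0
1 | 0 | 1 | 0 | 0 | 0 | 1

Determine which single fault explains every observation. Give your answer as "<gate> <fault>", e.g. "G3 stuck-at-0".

G0 inverted output

Fault-free values for test 1 (in0=1, in1=1, in2=1, in3=1, in4=1): G0=0, G1=1, G2=1, G3=1, G4=0, G5=0, G6=0, giving Y=0. Observed 1.
Test 1: faults giving observed 1 are {G0 stuck-at-1, G0 inverted output, G1 stuck-at-0, G1 inverted output, G3 stuck-at-0, G3 inverted output, G4 stuck-at-1, G4 inverted output, G5 stuck-at-1, G5 inverted output, G6 stuck-at-1, G6 inverted output}.
Test 2 (in0=0, in1=1, in2=1, in3=0, in4=0): fault-free G0=0, G1=1, G2=1, G3=1, G4=0, G5=0, G6=0 → 0; observed 0. Eliminates G1 stuck-at-0, G1 inverted output, G3 stuck-at-0, G3 inverted output, G4 stuck-at-1, G4 inverted output, G5 stuck-at-1, G5 inverted output, G6 stuck-at-1, G6 inverted output.
Test 3 (in0=1, in1=0, in2=1, in3=0, in4=0): fault-free G0=1, G1=0, G2=0, G3=1, G4=1, G5=1, G6=0 → 0; observed 1. Eliminates G0 stuck-at-1.
Only G0 inverted output is consistent with every test.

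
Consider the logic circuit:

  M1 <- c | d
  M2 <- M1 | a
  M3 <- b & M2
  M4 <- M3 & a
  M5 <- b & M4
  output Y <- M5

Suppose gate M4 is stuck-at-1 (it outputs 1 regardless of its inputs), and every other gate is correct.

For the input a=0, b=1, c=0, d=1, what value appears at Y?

1

Propagate with M4 forced: M1=1, M2=1, M3=1, M4=1 [stuck-at-1], M5=1.
So Y = 1. (Without the fault it would be 0.)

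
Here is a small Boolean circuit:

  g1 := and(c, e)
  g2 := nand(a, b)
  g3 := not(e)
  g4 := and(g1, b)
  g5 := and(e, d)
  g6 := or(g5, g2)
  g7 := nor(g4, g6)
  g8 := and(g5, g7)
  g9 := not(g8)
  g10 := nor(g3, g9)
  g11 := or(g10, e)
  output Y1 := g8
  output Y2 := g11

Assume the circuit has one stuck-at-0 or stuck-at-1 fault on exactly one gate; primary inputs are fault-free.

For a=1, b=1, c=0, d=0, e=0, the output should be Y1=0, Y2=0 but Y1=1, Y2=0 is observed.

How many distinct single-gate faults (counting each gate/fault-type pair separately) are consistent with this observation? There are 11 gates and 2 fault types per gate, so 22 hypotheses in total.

1

Fault-free: g1=0, g2=0, g3=1, g4=0, g5=0, g6=0, g7=1, g8=0, g9=1, g10=0, g11=0 → Y1=0, Y2=0. Observed Y1=1, Y2=0.
  g1: none of the 2 fault types match ✗
  g2: none of the 2 fault types match ✗
  g3: none of the 2 fault types match ✗
  g4: none of the 2 fault types match ✗
  g5: none of the 2 fault types match ✗
  g6: none of the 2 fault types match ✗
  g7: none of the 2 fault types match ✗
  g8: stuck-at-1 ✓; others ✗
  g9: none of the 2 fault types match ✗
  g10: none of the 2 fault types match ✗
  g11: none of the 2 fault types match ✗
Consistent faults: {g8 stuck-at-1} — 1 in all.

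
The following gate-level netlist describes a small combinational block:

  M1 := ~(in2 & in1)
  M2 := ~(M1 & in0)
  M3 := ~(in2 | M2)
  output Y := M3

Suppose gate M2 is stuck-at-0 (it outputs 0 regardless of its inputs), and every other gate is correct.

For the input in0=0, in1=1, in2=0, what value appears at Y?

1

Propagate with M2 forced: M1=1, M2=0 [stuck-at-0], M3=1.
So Y = 1. (Without the fault it would be 0.)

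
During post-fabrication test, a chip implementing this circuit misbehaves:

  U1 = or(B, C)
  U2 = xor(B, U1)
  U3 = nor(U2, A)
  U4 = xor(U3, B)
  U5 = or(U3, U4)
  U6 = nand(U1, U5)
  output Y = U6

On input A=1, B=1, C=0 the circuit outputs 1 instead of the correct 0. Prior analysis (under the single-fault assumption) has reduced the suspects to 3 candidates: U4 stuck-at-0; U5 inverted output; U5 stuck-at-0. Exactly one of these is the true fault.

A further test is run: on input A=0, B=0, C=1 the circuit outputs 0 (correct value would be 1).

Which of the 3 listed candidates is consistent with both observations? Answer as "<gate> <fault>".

U5 inverted output

Evaluate each candidate on input A=0, B=0, C=1:
  U4 stuck-at-0: U1=1, U2=1, U3=0, U4=0 [stuck-at-0], U5=0, U6=1 → 1 — eliminated
  U5 inverted output: U1=1, U2=1, U3=0, U4=0, U5=1 [inverted output], U6=0 → 0 — matches
  U5 stuck-at-0: U1=1, U2=1, U3=0, U4=0, U5=0 [stuck-at-0], U6=1 → 1 — eliminated
Only U5 inverted output reproduces the observed 0.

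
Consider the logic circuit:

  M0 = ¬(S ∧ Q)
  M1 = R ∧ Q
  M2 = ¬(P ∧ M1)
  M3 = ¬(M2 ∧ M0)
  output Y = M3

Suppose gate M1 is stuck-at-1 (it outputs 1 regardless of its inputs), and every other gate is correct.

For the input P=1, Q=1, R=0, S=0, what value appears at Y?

1

Propagate with M1 forced: M0=1, M1=1 [stuck-at-1], M2=0, M3=1.
So Y = 1. (Without the fault it would be 0.)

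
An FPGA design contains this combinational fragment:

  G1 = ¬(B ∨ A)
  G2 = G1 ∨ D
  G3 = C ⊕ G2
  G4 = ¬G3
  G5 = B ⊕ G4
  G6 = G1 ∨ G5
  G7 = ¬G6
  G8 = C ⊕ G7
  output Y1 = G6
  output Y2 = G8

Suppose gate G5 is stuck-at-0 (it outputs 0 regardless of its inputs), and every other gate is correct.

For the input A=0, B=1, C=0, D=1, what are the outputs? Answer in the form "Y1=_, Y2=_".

Y1=0, Y2=1

Propagate with G5 forced: G1=0, G2=1, G3=1, G4=0, G5=0 [stuck-at-0], G6=0, G7=1, G8=1.
So the outputs are Y1=0, Y2=1. (Without the fault they would be Y1=1, Y2=0.)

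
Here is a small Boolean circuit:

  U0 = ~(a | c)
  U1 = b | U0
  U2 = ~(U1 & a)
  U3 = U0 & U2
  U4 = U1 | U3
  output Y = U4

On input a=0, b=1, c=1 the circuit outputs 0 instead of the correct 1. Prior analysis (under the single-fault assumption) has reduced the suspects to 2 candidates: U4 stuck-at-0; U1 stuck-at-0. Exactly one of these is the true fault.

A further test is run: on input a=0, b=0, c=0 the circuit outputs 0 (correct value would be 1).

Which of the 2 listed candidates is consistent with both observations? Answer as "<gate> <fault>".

U4 stuck-at-0

Evaluate each candidate on input a=0, b=0, c=0:
  U4 stuck-at-0: U0=1, U1=1, U2=1, U3=1, U4=0 [stuck-at-0] → 0 — matches
  U1 stuck-at-0: U0=1, U1=0 [stuck-at-0], U2=1, U3=1, U4=1 → 1 — eliminated
Only U4 stuck-at-0 reproduces the observed 0.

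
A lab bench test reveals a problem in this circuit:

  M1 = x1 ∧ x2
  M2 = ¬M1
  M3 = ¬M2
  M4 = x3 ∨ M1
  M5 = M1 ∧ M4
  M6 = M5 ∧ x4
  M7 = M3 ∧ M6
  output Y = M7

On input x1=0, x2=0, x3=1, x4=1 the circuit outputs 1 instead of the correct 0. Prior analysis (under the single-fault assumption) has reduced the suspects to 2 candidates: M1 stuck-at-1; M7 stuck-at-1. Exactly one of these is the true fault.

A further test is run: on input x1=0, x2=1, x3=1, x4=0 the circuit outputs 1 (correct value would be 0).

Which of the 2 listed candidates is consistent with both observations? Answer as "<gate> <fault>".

Evaluate each candidate on input x1=0, x2=1, x3=1, x4=0:
  M1 stuck-at-1: M1=1 [stuck-at-1], M2=0, M3=1, M4=1, M5=1, M6=0, M7=0 → 0 — eliminated
  M7 stuck-at-1: M1=0, M2=1, M3=0, M4=1, M5=0, M6=0, M7=1 [stuck-at-1] → 1 — matches
Only M7 stuck-at-1 reproduces the observed 1.

M7 stuck-at-1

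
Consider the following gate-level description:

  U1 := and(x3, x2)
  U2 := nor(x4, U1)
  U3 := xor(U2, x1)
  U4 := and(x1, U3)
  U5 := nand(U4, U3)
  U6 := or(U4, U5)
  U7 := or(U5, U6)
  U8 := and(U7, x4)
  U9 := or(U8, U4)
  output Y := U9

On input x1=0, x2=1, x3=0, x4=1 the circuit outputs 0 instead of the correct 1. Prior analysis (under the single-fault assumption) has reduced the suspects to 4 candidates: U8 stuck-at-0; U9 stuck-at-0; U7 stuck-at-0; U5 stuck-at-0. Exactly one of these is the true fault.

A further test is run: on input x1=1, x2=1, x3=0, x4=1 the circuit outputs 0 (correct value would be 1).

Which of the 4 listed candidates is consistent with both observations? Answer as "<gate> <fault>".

U9 stuck-at-0

Evaluate each candidate on input x1=1, x2=1, x3=0, x4=1:
  U8 stuck-at-0: U1=0, U2=0, U3=1, U4=1, U5=0, U6=1, U7=1, U8=0 [stuck-at-0], U9=1 → 1 — eliminated
  U9 stuck-at-0: U1=0, U2=0, U3=1, U4=1, U5=0, U6=1, U7=1, U8=1, U9=0 [stuck-at-0] → 0 — matches
  U7 stuck-at-0: U1=0, U2=0, U3=1, U4=1, U5=0, U6=1, U7=0 [stuck-at-0], U8=0, U9=1 → 1 — eliminated
  U5 stuck-at-0: U1=0, U2=0, U3=1, U4=1, U5=0 [stuck-at-0], U6=1, U7=1, U8=1, U9=1 → 1 — eliminated
Only U9 stuck-at-0 reproduces the observed 0.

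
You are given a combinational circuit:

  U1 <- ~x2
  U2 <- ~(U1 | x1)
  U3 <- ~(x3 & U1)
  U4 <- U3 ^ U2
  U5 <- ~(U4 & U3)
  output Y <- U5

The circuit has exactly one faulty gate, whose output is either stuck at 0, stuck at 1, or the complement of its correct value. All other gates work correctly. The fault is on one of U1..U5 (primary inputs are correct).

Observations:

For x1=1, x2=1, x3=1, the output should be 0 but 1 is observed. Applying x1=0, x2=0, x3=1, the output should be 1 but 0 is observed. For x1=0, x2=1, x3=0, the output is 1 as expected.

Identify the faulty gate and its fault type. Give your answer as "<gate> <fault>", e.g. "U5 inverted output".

U3 inverted output

Fault-free values for test 1 (x1=1, x2=1, x3=1): U1=0, U2=0, U3=1, U4=1, U5=0, giving Y=0. Observed 1.
Test 1: faults giving observed 1 are {U1 stuck-at-1, U1 inverted output, U2 stuck-at-1, U2 inverted output, U3 stuck-at-0, U3 inverted output, U4 stuck-at-0, U4 inverted output, U5 stuck-at-1, U5 inverted output}.
Test 2 (x1=0, x2=0, x3=1): fault-free U1=1, U2=0, U3=0, U4=0, U5=1 → 1; observed 0. Eliminates U1 stuck-at-1, U1 inverted output, U2 stuck-at-1, U2 inverted output, U3 stuck-at-0, U4 stuck-at-0, U4 inverted output, U5 stuck-at-1.
Test 3 (x1=0, x2=1, x3=0): fault-free U1=0, U2=1, U3=1, U4=0, U5=1 → 1; observed 1. Eliminates U5 inverted output.
Only U3 inverted output is consistent with every test.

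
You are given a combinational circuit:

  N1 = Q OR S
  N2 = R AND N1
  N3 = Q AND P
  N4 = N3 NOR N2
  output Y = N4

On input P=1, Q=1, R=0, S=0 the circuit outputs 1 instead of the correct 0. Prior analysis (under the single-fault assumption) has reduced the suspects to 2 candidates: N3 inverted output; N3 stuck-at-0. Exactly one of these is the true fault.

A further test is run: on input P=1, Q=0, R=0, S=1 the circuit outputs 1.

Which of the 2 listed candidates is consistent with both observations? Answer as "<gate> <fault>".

Evaluate each candidate on input P=1, Q=0, R=0, S=1:
  N3 inverted output: N1=1, N2=0, N3=1 [inverted output], N4=0 → 0 — eliminated
  N3 stuck-at-0: N1=1, N2=0, N3=0 [stuck-at-0], N4=1 → 1 — matches
Only N3 stuck-at-0 reproduces the observed 1.

N3 stuck-at-0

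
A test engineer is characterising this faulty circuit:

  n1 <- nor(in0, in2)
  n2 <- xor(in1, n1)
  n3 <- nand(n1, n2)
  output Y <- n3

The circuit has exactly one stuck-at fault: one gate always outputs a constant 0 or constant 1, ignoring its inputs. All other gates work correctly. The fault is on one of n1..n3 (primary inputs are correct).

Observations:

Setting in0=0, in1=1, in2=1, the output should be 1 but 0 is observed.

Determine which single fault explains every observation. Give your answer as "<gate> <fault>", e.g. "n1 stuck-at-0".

Fault-free values for test 1 (in0=0, in1=1, in2=1): n1=0, n2=1, n3=1, giving Y=1. Observed 0.
Test 1: faults giving observed 0 are {n3 stuck-at-0}.
Only n3 stuck-at-0 is consistent with every test.

n3 stuck-at-0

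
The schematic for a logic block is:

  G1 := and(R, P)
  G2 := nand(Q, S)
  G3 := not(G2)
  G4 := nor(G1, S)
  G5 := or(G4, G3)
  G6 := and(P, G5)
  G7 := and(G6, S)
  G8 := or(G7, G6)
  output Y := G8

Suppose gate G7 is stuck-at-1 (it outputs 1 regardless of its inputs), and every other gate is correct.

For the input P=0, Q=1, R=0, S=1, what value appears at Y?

1

Propagate with G7 forced: G1=0, G2=0, G3=1, G4=0, G5=1, G6=0, G7=1 [stuck-at-1], G8=1.
So Y = 1. (Without the fault it would be 0.)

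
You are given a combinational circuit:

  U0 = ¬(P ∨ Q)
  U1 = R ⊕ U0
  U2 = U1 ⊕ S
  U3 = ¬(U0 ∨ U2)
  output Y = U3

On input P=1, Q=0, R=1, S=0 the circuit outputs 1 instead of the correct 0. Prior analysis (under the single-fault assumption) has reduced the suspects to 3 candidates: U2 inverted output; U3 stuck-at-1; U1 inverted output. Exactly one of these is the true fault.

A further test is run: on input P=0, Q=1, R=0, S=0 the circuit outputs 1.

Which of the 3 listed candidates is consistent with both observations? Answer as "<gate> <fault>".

U3 stuck-at-1

Evaluate each candidate on input P=0, Q=1, R=0, S=0:
  U2 inverted output: U0=0, U1=0, U2=1 [inverted output], U3=0 → 0 — eliminated
  U3 stuck-at-1: U0=0, U1=0, U2=0, U3=1 [stuck-at-1] → 1 — matches
  U1 inverted output: U0=0, U1=1 [inverted output], U2=1, U3=0 → 0 — eliminated
Only U3 stuck-at-1 reproduces the observed 1.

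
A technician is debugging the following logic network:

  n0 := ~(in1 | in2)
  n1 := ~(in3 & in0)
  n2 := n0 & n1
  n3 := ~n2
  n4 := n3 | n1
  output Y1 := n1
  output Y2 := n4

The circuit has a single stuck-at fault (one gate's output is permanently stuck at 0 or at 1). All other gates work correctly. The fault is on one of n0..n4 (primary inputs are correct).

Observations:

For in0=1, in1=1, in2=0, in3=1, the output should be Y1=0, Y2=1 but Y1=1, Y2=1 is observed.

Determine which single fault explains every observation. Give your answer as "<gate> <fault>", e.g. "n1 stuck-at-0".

n1 stuck-at-1

Fault-free values for test 1 (in0=1, in1=1, in2=0, in3=1): n0=0, n1=0, n2=0, n3=1, n4=1, giving Y1=0, Y2=1. Observed Y1=1, Y2=1.
Test 1: faults giving observed Y1=1, Y2=1 are {n1 stuck-at-1}.
Only n1 stuck-at-1 is consistent with every test.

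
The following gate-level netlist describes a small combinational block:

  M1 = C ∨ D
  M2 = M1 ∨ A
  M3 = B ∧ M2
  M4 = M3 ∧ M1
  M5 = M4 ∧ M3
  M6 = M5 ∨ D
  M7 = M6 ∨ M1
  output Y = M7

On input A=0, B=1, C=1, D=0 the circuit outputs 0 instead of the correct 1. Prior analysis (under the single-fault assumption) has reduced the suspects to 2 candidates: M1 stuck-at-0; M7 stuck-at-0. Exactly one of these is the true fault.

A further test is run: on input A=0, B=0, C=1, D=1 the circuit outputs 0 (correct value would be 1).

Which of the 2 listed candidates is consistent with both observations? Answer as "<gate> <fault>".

M7 stuck-at-0

Evaluate each candidate on input A=0, B=0, C=1, D=1:
  M1 stuck-at-0: M1=0 [stuck-at-0], M2=0, M3=0, M4=0, M5=0, M6=1, M7=1 → 1 — eliminated
  M7 stuck-at-0: M1=1, M2=1, M3=0, M4=0, M5=0, M6=1, M7=0 [stuck-at-0] → 0 — matches
Only M7 stuck-at-0 reproduces the observed 0.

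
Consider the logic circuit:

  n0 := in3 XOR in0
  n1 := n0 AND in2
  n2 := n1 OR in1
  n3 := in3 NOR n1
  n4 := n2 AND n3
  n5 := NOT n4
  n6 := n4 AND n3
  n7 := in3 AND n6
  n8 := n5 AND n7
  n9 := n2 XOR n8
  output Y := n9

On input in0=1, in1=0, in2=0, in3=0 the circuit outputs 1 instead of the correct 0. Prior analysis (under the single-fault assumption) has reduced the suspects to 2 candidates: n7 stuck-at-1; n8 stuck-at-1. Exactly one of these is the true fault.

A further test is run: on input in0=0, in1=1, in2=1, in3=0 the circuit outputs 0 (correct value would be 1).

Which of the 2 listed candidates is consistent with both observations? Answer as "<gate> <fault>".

Evaluate each candidate on input in0=0, in1=1, in2=1, in3=0:
  n7 stuck-at-1: n0=0, n1=0, n2=1, n3=1, n4=1, n5=0, n6=1, n7=1 [stuck-at-1], n8=0, n9=1 → 1 — eliminated
  n8 stuck-at-1: n0=0, n1=0, n2=1, n3=1, n4=1, n5=0, n6=1, n7=0, n8=1 [stuck-at-1], n9=0 → 0 — matches
Only n8 stuck-at-1 reproduces the observed 0.

n8 stuck-at-1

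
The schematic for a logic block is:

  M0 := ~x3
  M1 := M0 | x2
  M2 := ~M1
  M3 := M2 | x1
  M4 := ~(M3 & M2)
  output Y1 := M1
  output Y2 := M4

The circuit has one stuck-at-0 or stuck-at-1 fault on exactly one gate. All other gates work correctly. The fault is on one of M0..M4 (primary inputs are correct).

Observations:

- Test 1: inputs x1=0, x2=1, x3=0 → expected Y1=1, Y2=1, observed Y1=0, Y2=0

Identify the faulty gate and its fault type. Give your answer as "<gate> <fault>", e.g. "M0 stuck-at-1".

Fault-free values for test 1 (x1=0, x2=1, x3=0): M0=1, M1=1, M2=0, M3=0, M4=1, giving Y1=1, Y2=1. Observed Y1=0, Y2=0.
Test 1: faults giving observed Y1=0, Y2=0 are {M1 stuck-at-0}.
Only M1 stuck-at-0 is consistent with every test.

M1 stuck-at-0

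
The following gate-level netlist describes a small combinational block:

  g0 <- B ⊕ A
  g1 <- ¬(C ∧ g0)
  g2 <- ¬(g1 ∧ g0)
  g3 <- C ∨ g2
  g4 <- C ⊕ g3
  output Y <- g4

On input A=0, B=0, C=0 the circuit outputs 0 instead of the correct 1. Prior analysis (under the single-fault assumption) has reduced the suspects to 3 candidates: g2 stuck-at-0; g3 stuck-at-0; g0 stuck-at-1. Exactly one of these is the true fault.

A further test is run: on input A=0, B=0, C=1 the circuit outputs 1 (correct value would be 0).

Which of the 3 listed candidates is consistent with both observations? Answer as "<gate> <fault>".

Evaluate each candidate on input A=0, B=0, C=1:
  g2 stuck-at-0: g0=0, g1=1, g2=0 [stuck-at-0], g3=1, g4=0 → 0 — eliminated
  g3 stuck-at-0: g0=0, g1=1, g2=1, g3=0 [stuck-at-0], g4=1 → 1 — matches
  g0 stuck-at-1: g0=1 [stuck-at-1], g1=0, g2=1, g3=1, g4=0 → 0 — eliminated
Only g3 stuck-at-0 reproduces the observed 1.

g3 stuck-at-0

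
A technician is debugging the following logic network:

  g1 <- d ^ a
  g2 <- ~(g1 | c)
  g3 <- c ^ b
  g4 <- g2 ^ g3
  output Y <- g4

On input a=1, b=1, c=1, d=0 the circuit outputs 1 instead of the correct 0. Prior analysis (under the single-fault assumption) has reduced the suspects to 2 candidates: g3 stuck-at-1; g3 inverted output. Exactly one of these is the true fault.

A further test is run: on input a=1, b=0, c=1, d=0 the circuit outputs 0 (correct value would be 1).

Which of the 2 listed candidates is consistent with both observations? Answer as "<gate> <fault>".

g3 inverted output

Evaluate each candidate on input a=1, b=0, c=1, d=0:
  g3 stuck-at-1: g1=1, g2=0, g3=1 [stuck-at-1], g4=1 → 1 — eliminated
  g3 inverted output: g1=1, g2=0, g3=0 [inverted output], g4=0 → 0 — matches
Only g3 inverted output reproduces the observed 0.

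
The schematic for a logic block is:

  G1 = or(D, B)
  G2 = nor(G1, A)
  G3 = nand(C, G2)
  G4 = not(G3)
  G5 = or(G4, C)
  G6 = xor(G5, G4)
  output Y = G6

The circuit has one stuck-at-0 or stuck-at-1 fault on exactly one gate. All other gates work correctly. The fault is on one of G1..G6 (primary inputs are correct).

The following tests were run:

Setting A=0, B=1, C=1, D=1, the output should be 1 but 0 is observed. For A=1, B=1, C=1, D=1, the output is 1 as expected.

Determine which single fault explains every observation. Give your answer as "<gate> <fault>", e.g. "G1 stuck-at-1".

G1 stuck-at-0

Fault-free values for test 1 (A=0, B=1, C=1, D=1): G1=1, G2=0, G3=1, G4=0, G5=1, G6=1, giving Y=1. Observed 0.
Test 1: faults giving observed 0 are {G1 stuck-at-0, G2 stuck-at-1, G3 stuck-at-0, G4 stuck-at-1, G5 stuck-at-0, G6 stuck-at-0}.
Test 2 (A=1, B=1, C=1, D=1): fault-free G1=1, G2=0, G3=1, G4=0, G5=1, G6=1 → 1; observed 1. Eliminates G2 stuck-at-1, G3 stuck-at-0, G4 stuck-at-1, G5 stuck-at-0, G6 stuck-at-0.
Only G1 stuck-at-0 is consistent with every test.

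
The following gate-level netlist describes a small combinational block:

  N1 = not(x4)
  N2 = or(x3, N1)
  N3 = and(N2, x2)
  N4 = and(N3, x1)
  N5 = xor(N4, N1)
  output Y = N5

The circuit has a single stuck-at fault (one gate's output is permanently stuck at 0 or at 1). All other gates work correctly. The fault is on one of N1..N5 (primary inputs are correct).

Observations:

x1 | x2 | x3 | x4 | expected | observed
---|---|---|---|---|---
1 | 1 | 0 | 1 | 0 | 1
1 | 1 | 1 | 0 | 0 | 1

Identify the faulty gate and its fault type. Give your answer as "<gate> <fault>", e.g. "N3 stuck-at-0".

Fault-free values for test 1 (x1=1, x2=1, x3=0, x4=1): N1=0, N2=0, N3=0, N4=0, N5=0, giving Y=0. Observed 1.
Test 1: faults giving observed 1 are {N2 stuck-at-1, N3 stuck-at-1, N4 stuck-at-1, N5 stuck-at-1}.
Test 2 (x1=1, x2=1, x3=1, x4=0): fault-free N1=1, N2=1, N3=1, N4=1, N5=0 → 0; observed 1. Eliminates N2 stuck-at-1, N3 stuck-at-1, N4 stuck-at-1.
Only N5 stuck-at-1 is consistent with every test.

N5 stuck-at-1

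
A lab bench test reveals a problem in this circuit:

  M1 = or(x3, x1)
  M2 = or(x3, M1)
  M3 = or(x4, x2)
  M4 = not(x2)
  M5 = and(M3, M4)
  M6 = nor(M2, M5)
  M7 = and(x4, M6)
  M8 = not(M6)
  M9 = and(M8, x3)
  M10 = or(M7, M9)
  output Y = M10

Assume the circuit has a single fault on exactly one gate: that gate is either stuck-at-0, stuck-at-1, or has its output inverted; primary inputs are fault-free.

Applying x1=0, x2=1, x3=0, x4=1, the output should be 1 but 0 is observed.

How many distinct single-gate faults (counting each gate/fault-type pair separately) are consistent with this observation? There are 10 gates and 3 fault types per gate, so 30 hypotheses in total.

14

Fault-free: M1=0, M2=0, M3=1, M4=0, M5=0, M6=1, M7=1, M8=0, M9=0, M10=1 → 1. Observed 0.
  M1: stuck-at-1, inverted output ✓; others ✗
  M2: stuck-at-1, inverted output ✓; others ✗
  M3: none of the 3 fault types match ✗
  M4: stuck-at-1, inverted output ✓; others ✗
  M5: stuck-at-1, inverted output ✓; others ✗
  M6: stuck-at-0, inverted output ✓; others ✗
  M7: stuck-at-0, inverted output ✓; others ✗
  M8: none of the 3 fault types match ✗
  M9: none of the 3 fault types match ✗
  M10: stuck-at-0, inverted output ✓; others ✗
Consistent faults: {M1 stuck-at-1, M1 inverted output, M2 stuck-at-1, M2 inverted output, M4 stuck-at-1, M4 inverted output, M5 stuck-at-1, M5 inverted output, M6 stuck-at-0, M6 inverted output, M7 stuck-at-0, M7 inverted output, M10 stuck-at-0, M10 inverted output} — 14 in all.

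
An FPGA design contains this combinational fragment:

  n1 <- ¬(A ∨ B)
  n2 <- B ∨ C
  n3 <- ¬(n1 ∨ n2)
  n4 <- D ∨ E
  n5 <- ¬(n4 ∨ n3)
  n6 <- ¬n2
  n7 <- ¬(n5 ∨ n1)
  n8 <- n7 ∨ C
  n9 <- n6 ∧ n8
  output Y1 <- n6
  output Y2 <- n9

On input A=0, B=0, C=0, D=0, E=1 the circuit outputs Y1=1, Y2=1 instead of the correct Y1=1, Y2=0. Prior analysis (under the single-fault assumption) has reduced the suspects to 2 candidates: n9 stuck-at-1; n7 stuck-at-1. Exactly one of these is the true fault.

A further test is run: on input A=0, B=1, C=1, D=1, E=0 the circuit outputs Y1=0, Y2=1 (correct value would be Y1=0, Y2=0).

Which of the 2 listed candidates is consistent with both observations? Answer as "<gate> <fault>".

Evaluate each candidate on input A=0, B=1, C=1, D=1, E=0:
  n9 stuck-at-1: n1=0, n2=1, n3=0, n4=1, n5=0, n6=0, n7=1, n8=1, n9=1 [stuck-at-1] → Y1=0, Y2=1 — matches
  n7 stuck-at-1: n1=0, n2=1, n3=0, n4=1, n5=0, n6=0, n7=1 [stuck-at-1], n8=1, n9=0 → Y1=0, Y2=0 — eliminated
Only n9 stuck-at-1 reproduces the observed Y1=0, Y2=1.

n9 stuck-at-1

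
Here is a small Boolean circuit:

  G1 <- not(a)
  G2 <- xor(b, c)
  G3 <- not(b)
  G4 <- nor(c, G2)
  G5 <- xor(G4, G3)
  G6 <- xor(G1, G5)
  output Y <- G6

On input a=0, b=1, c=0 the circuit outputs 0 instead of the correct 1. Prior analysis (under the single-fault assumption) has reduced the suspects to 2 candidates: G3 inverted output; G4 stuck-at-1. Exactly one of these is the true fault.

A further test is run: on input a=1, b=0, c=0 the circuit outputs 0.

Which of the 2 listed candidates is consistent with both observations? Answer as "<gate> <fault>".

Evaluate each candidate on input a=1, b=0, c=0:
  G3 inverted output: G1=0, G2=0, G3=0 [inverted output], G4=1, G5=1, G6=1 → 1 — eliminated
  G4 stuck-at-1: G1=0, G2=0, G3=1, G4=1 [stuck-at-1], G5=0, G6=0 → 0 — matches
Only G4 stuck-at-1 reproduces the observed 0.

G4 stuck-at-1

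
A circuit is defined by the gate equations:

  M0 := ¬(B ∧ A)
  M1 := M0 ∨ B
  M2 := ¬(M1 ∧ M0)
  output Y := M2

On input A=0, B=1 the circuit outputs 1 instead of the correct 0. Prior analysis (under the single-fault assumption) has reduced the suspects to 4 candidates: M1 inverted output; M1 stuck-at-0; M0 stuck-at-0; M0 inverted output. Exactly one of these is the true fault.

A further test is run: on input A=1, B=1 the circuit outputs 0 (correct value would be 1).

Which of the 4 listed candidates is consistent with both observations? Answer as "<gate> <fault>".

M0 inverted output

Evaluate each candidate on input A=1, B=1:
  M1 inverted output: M0=0, M1=0 [inverted output], M2=1 → 1 — eliminated
  M1 stuck-at-0: M0=0, M1=0 [stuck-at-0], M2=1 → 1 — eliminated
  M0 stuck-at-0: M0=0 [stuck-at-0], M1=1, M2=1 → 1 — eliminated
  M0 inverted output: M0=1 [inverted output], M1=1, M2=0 → 0 — matches
Only M0 inverted output reproduces the observed 0.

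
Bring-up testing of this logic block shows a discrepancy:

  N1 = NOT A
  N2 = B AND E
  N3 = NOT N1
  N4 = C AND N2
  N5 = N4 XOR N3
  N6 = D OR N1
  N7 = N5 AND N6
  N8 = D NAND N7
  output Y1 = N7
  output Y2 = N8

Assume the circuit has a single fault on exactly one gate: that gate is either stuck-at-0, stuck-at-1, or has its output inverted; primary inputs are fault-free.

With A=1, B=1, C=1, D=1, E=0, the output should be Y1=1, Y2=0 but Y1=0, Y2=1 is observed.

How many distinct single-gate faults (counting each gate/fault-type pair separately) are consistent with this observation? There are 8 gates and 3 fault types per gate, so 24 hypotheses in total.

14

Fault-free: N1=0, N2=0, N3=1, N4=0, N5=1, N6=1, N7=1, N8=0 → Y1=1, Y2=0. Observed Y1=0, Y2=1.
  N1: stuck-at-1, inverted output ✓; others ✗
  N2: stuck-at-1, inverted output ✓; others ✗
  N3: stuck-at-0, inverted output ✓; others ✗
  N4: stuck-at-1, inverted output ✓; others ✗
  N5: stuck-at-0, inverted output ✓; others ✗
  N6: stuck-at-0, inverted output ✓; others ✗
  N7: stuck-at-0, inverted output ✓; others ✗
  N8: none of the 3 fault types match ✗
Consistent faults: {N1 stuck-at-1, N1 inverted output, N2 stuck-at-1, N2 inverted output, N3 stuck-at-0, N3 inverted output, N4 stuck-at-1, N4 inverted output, N5 stuck-at-0, N5 inverted output, N6 stuck-at-0, N6 inverted output, N7 stuck-at-0, N7 inverted output} — 14 in all.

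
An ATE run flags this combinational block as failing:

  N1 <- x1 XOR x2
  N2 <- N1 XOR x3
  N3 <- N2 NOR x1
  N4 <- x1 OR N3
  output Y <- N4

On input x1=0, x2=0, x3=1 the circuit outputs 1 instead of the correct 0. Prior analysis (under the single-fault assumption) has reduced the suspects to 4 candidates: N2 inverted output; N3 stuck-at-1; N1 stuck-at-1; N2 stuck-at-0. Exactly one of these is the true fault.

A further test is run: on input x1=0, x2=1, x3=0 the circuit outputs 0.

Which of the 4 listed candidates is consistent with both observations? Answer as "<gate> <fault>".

N1 stuck-at-1

Evaluate each candidate on input x1=0, x2=1, x3=0:
  N2 inverted output: N1=1, N2=0 [inverted output], N3=1, N4=1 → 1 — eliminated
  N3 stuck-at-1: N1=1, N2=1, N3=1 [stuck-at-1], N4=1 → 1 — eliminated
  N1 stuck-at-1: N1=1 [stuck-at-1], N2=1, N3=0, N4=0 → 0 — matches
  N2 stuck-at-0: N1=1, N2=0 [stuck-at-0], N3=1, N4=1 → 1 — eliminated
Only N1 stuck-at-1 reproduces the observed 0.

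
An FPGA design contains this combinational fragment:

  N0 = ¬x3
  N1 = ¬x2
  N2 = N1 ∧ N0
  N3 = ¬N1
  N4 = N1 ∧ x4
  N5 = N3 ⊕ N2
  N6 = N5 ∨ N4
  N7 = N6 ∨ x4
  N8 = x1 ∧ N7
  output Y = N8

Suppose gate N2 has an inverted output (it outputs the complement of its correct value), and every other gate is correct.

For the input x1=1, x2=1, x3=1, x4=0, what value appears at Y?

Propagate with N2 forced: N0=0, N1=0, N2=1 [inverted output], N3=1, N4=0, N5=0, N6=0, N7=0, N8=0.
So Y = 0. (Without the fault it would be 1.)

0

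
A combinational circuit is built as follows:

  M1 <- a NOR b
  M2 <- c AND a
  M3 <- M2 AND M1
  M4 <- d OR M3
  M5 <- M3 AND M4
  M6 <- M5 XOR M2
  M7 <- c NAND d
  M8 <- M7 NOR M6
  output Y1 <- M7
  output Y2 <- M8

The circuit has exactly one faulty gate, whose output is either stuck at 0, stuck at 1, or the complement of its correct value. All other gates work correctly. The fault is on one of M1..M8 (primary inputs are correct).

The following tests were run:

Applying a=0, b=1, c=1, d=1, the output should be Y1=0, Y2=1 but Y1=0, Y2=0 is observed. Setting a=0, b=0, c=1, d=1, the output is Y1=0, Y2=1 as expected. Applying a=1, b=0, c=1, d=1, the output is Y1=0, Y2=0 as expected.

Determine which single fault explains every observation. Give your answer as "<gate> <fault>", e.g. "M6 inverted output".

Fault-free values for test 1 (a=0, b=1, c=1, d=1): M1=0, M2=0, M3=0, M4=1, M5=0, M6=0, M7=0, M8=1, giving Y1=0, Y2=1. Observed Y1=0, Y2=0.
Test 1: faults giving observed Y1=0, Y2=0 are {M2 stuck-at-1, M2 inverted output, M3 stuck-at-1, M3 inverted output, M5 stuck-at-1, M5 inverted output, M6 stuck-at-1, M6 inverted output, M8 stuck-at-0, M8 inverted output}.
Test 2 (a=0, b=0, c=1, d=1): fault-free M1=1, M2=0, M3=0, M4=1, M5=0, M6=0, M7=0, M8=1 → Y1=0, Y2=1; observed Y1=0, Y2=1. Eliminates M3 stuck-at-1, M3 inverted output, M5 stuck-at-1, M5 inverted output, M6 stuck-at-1, M6 inverted output, M8 stuck-at-0, M8 inverted output.
Test 3 (a=1, b=0, c=1, d=1): fault-free M1=0, M2=1, M3=0, M4=1, M5=0, M6=1, M7=0, M8=0 → Y1=0, Y2=0; observed Y1=0, Y2=0. Eliminates M2 inverted output.
Only M2 stuck-at-1 is consistent with every test.

M2 stuck-at-1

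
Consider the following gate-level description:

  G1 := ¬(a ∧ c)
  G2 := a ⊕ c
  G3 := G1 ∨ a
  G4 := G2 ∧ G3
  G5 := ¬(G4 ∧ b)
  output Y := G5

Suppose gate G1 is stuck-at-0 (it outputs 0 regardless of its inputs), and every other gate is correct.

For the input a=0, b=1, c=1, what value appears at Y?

1

Propagate with G1 forced: G1=0 [stuck-at-0], G2=1, G3=0, G4=0, G5=1.
So Y = 1. (Without the fault it would be 0.)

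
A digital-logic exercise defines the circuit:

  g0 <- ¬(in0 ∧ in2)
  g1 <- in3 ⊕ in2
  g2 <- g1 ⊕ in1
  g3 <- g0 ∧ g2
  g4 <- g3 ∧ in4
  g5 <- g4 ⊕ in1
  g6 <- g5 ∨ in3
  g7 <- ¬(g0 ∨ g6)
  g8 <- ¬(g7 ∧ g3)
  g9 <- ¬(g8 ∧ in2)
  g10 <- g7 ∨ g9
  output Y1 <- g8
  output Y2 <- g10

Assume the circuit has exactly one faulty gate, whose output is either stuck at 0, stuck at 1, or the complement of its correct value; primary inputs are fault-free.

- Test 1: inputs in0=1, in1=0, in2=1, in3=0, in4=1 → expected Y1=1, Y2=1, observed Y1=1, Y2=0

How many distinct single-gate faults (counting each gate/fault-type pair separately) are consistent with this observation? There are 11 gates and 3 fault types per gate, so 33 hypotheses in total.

14

Fault-free: g0=0, g1=1, g2=1, g3=0, g4=0, g5=0, g6=0, g7=1, g8=1, g9=0, g10=1 → Y1=1, Y2=1. Observed Y1=1, Y2=0.
  g0: stuck-at-1, inverted output ✓; others ✗
  g1: none of the 3 fault types match ✗
  g2: none of the 3 fault types match ✗
  g3: stuck-at-1, inverted output ✓; others ✗
  g4: stuck-at-1, inverted output ✓; others ✗
  g5: stuck-at-1, inverted output ✓; others ✗
  g6: stuck-at-1, inverted output ✓; others ✗
  g7: stuck-at-0, inverted output ✓; others ✗
  g8: none of the 3 fault types match ✗
  g9: none of the 3 fault types match ✗
  g10: stuck-at-0, inverted output ✓; others ✗
Consistent faults: {g0 stuck-at-1, g0 inverted output, g3 stuck-at-1, g3 inverted output, g4 stuck-at-1, g4 inverted output, g5 stuck-at-1, g5 inverted output, g6 stuck-at-1, g6 inverted output, g7 stuck-at-0, g7 inverted output, g10 stuck-at-0, g10 inverted output} — 14 in all.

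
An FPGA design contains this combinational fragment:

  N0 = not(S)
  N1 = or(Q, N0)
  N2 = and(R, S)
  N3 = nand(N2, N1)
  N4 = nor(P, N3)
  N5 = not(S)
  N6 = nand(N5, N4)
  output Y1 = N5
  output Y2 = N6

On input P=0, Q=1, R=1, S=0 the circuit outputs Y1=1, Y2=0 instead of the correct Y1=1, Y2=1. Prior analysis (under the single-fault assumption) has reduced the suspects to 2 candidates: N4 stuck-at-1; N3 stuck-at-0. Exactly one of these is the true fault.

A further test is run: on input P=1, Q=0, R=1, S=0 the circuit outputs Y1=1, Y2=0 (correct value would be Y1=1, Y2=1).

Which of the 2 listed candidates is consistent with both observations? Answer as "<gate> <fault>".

N4 stuck-at-1

Evaluate each candidate on input P=1, Q=0, R=1, S=0:
  N4 stuck-at-1: N0=1, N1=1, N2=0, N3=1, N4=1 [stuck-at-1], N5=1, N6=0 → Y1=1, Y2=0 — matches
  N3 stuck-at-0: N0=1, N1=1, N2=0, N3=0 [stuck-at-0], N4=0, N5=1, N6=1 → Y1=1, Y2=1 — eliminated
Only N4 stuck-at-1 reproduces the observed Y1=1, Y2=0.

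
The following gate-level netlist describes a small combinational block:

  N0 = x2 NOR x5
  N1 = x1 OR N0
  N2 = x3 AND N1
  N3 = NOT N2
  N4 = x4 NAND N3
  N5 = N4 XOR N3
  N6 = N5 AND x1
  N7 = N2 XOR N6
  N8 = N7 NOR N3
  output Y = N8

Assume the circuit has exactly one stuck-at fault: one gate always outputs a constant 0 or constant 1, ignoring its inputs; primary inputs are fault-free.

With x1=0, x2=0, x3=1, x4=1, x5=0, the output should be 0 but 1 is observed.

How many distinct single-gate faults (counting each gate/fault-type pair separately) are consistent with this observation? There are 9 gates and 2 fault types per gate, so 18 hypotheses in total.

3

Fault-free: N0=1, N1=1, N2=1, N3=0, N4=1, N5=1, N6=0, N7=1, N8=0 → 0. Observed 1.
  N0: none of the 2 fault types match ✗
  N1: none of the 2 fault types match ✗
  N2: none of the 2 fault types match ✗
  N3: none of the 2 fault types match ✗
  N4: none of the 2 fault types match ✗
  N5: none of the 2 fault types match ✗
  N6: stuck-at-1 ✓; others ✗
  N7: stuck-at-0 ✓; others ✗
  N8: stuck-at-1 ✓; others ✗
Consistent faults: {N6 stuck-at-1, N7 stuck-at-0, N8 stuck-at-1} — 3 in all.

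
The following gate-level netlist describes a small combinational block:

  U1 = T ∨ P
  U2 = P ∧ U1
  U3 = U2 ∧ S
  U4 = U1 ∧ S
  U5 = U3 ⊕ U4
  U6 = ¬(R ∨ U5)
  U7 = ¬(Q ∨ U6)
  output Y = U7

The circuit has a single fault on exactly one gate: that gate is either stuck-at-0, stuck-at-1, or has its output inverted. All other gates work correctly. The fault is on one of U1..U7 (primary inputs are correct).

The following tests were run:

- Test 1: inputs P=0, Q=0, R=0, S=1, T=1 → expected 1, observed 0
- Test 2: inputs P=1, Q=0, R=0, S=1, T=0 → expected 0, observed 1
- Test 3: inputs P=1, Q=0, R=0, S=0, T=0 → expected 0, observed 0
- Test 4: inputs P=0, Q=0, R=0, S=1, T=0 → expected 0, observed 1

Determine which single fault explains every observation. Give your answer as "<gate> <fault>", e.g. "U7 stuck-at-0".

Fault-free values for test 1 (P=0, Q=0, R=0, S=1, T=1): U1=1, U2=0, U3=0, U4=1, U5=1, U6=0, U7=1, giving Y=1. Observed 0.
Test 1: faults giving observed 0 are {U1 stuck-at-0, U1 inverted output, U2 stuck-at-1, U2 inverted output, U3 stuck-at-1, U3 inverted output, U4 stuck-at-0, U4 inverted output, U5 stuck-at-0, U5 inverted output, U6 stuck-at-1, U6 inverted output, U7 stuck-at-0, U7 inverted output}.
Test 2 (P=1, Q=0, R=0, S=1, T=0): fault-free U1=1, U2=1, U3=1, U4=1, U5=0, U6=1, U7=0 → 0; observed 1. Eliminates U1 stuck-at-0, U1 inverted output, U2 stuck-at-1, U3 stuck-at-1, U5 stuck-at-0, U6 stuck-at-1, U7 stuck-at-0.
Test 3 (P=1, Q=0, R=0, S=0, T=0): fault-free U1=1, U2=1, U3=0, U4=0, U5=0, U6=1, U7=0 → 0; observed 0. Eliminates U3 inverted output, U4 inverted output, U5 inverted output, U6 inverted output, U7 inverted output.
Test 4 (P=0, Q=0, R=0, S=1, T=0): fault-free U1=0, U2=0, U3=0, U4=0, U5=0, U6=1, U7=0 → 0; observed 1. Eliminates U4 stuck-at-0.
Only U2 inverted output is consistent with every test.

U2 inverted output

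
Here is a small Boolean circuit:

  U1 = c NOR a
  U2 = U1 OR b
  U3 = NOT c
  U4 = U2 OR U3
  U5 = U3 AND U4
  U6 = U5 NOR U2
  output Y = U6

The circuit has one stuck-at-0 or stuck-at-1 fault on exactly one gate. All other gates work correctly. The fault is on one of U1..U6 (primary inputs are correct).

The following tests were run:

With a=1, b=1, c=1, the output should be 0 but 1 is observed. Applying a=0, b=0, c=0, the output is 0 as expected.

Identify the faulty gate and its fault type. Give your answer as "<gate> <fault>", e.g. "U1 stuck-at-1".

Fault-free values for test 1 (a=1, b=1, c=1): U1=0, U2=1, U3=0, U4=1, U5=0, U6=0, giving Y=0. Observed 1.
Test 1: faults giving observed 1 are {U2 stuck-at-0, U6 stuck-at-1}.
Test 2 (a=0, b=0, c=0): fault-free U1=1, U2=1, U3=1, U4=1, U5=1, U6=0 → 0; observed 0. Eliminates U6 stuck-at-1.
Only U2 stuck-at-0 is consistent with every test.

U2 stuck-at-0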